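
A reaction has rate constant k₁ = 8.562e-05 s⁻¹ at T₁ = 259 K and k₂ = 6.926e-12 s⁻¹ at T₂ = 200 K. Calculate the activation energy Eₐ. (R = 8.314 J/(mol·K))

119.2 kJ/mol

Step 1: Use the two-temperature Arrhenius form: ln(k₂/k₁) = -Eₐ/R × (1/T₂ - 1/T₁)
Step 2: ln(k₂/k₁) = ln(6.926e-12/8.562e-05) = ln(8.08923e-08) = -16.3301
Step 3: 1/T₂ - 1/T₁ = 1/200 - 1/259 = 1.138996e-03 K⁻¹
Step 4: Eₐ = -R × ln(k₂/k₁) / (1/T₂ - 1/T₁) = -8.314 × -16.3301 / 1.138996e-03
Step 5: Eₐ = 1.1920e+05 J/mol = 119.2 kJ/mol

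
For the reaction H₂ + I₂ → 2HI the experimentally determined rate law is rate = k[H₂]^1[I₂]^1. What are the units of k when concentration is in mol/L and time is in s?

(mol/L)⁻¹·s⁻¹

Step 1: Overall order = 1 + 1 = 2.
Step 2: rate has units mol/L·s⁻¹; [H₂]^1[I₂]^1 has units (mol/L)^2.
Step 3: k = rate/([H₂]^1[I₂]^1), so units of k = (mol/L)^(1-2)·s⁻¹ = (mol/L)⁻¹·s⁻¹.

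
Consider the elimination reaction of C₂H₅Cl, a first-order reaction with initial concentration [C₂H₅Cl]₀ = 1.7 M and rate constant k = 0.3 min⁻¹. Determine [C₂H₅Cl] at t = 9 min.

0.1142 M

Step 1: For a first-order reaction: [C₂H₅Cl] = [C₂H₅Cl]₀ × e^(-kt)
Step 2: [C₂H₅Cl] = 1.7 × e^(-0.3 × 9)
Step 3: [C₂H₅Cl] = 1.7 × e^(-2.7)
Step 4: [C₂H₅Cl] = 1.7 × 0.0672055 = 0.1142 M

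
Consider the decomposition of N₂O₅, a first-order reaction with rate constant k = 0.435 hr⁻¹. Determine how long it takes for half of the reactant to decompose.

1.593 hr

Step 1: For a first-order reaction, t₁/₂ = ln(2)/k
Step 2: t₁/₂ = ln(2)/0.435
Step 3: t₁/₂ = 0.6931/0.435 = 1.593 hr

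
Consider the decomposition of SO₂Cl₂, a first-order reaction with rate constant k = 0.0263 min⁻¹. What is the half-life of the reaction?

26.36 min

Step 1: For a first-order reaction, t₁/₂ = ln(2)/k
Step 2: t₁/₂ = ln(2)/0.0263
Step 3: t₁/₂ = 0.6931/0.0263 = 26.36 min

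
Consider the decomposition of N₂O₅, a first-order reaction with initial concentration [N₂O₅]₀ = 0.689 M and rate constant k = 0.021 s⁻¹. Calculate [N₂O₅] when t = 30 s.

0.367 M

Step 1: For a first-order reaction: [N₂O₅] = [N₂O₅]₀ × e^(-kt)
Step 2: [N₂O₅] = 0.689 × e^(-0.021 × 30)
Step 3: [N₂O₅] = 0.689 × e^(-0.63)
Step 4: [N₂O₅] = 0.689 × 0.532592 = 0.367 M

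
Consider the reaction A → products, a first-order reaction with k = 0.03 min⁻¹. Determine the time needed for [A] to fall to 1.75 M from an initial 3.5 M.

23.1 min

Step 1: For first-order: t = ln([A]₀/[A])/k
Step 2: t = ln(3.5/1.75)/0.03
Step 3: t = ln(2)/0.03
Step 4: t = 0.6931/0.03 = 23.1 min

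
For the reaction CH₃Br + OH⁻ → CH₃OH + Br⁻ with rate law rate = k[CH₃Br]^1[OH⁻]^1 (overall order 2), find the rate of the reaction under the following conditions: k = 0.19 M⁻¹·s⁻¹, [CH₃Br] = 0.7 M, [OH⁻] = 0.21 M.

0.02793 M/s

Step 1: The rate law is rate = k[CH₃Br]^1[OH⁻]^1, overall order = 1+1 = 2
Step 2: Substitute values: rate = 0.19 × (0.7)^1 × (0.21)^1
Step 3: rate = 0.19 × 0.7 × 0.21 = 0.02793 M/s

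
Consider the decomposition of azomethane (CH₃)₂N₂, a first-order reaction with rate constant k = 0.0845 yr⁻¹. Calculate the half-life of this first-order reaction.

8.203 yr

Step 1: For a first-order reaction, t₁/₂ = ln(2)/k
Step 2: t₁/₂ = ln(2)/0.0845
Step 3: t₁/₂ = 0.6931/0.0845 = 8.203 yr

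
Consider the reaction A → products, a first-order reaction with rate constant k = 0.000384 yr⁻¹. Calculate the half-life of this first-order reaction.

1805 yr

Step 1: For a first-order reaction, t₁/₂ = ln(2)/k
Step 2: t₁/₂ = ln(2)/0.000384
Step 3: t₁/₂ = 0.6931/0.000384 = 1805 yr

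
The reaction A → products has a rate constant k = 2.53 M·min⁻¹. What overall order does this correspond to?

zeroth order (0)

Step 1: The units of k for an nth-order reaction are (concentration)^(1-n)·(time)⁻¹.
Step 2: Here k has units M·min⁻¹, so the concentration exponent is 1.
Step 3: 1 - n = 1 ⇒ n = 0. The reaction is zeroth order.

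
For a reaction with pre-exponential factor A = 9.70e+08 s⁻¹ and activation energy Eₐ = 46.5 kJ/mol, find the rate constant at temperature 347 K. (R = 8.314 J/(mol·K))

9.70e+01 s⁻¹

Step 1: Use the Arrhenius equation: k = A × exp(-Eₐ/RT)
Step 2: Convert Eₐ to J/mol: 46.5 kJ/mol = 46500 J/mol
Step 3: Calculate the exponent: -Eₐ/(RT) = -46500/(8.314 × 347) = -16.11809
Step 4: k = 9.70e+08 × exp(-16.11809)
Step 5: k = 9.70e+08 × 1.00001e-07 = 9.7001e+01 s⁻¹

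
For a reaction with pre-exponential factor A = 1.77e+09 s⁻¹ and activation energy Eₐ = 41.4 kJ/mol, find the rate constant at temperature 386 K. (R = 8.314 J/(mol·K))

4.42e+03 s⁻¹

Step 1: Use the Arrhenius equation: k = A × exp(-Eₐ/RT)
Step 2: Convert Eₐ to J/mol: 41.4 kJ/mol = 41400 J/mol
Step 3: Calculate the exponent: -Eₐ/(RT) = -41400/(8.314 × 386) = -12.90040
Step 4: k = 1.77e+09 × exp(-12.90040)
Step 5: k = 1.77e+09 × 2.49705e-06 = 4.4198e+03 s⁻¹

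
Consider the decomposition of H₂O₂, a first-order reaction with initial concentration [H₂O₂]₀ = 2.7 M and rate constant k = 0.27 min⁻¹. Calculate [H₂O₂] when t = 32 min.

0.0004776 M

Step 1: For a first-order reaction: [H₂O₂] = [H₂O₂]₀ × e^(-kt)
Step 2: [H₂O₂] = 2.7 × e^(-0.27 × 32)
Step 3: [H₂O₂] = 2.7 × e^(-8.64)
Step 4: [H₂O₂] = 2.7 × 0.000176887 = 0.0004776 M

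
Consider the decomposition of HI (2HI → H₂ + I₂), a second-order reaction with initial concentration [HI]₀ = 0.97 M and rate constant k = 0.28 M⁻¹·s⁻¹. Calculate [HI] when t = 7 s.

0.3343 M

Step 1: For a second-order reaction: 1/[HI] = 1/[HI]₀ + kt
Step 2: 1/[HI] = 1/0.97 + 0.28 × 7
Step 3: 1/[HI] = 1.031 + 1.96 = 2.991
Step 4: [HI] = 1/2.991 = 0.3343 M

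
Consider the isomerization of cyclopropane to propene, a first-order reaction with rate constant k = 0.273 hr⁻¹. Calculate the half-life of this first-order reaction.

2.539 hr

Step 1: For a first-order reaction, t₁/₂ = ln(2)/k
Step 2: t₁/₂ = ln(2)/0.273
Step 3: t₁/₂ = 0.6931/0.273 = 2.539 hr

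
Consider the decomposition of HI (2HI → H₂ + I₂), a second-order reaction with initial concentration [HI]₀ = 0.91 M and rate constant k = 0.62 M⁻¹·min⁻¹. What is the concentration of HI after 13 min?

0.1092 M

Step 1: For a second-order reaction: 1/[HI] = 1/[HI]₀ + kt
Step 2: 1/[HI] = 1/0.91 + 0.62 × 13
Step 3: 1/[HI] = 1.099 + 8.06 = 9.159
Step 4: [HI] = 1/9.159 = 0.1092 M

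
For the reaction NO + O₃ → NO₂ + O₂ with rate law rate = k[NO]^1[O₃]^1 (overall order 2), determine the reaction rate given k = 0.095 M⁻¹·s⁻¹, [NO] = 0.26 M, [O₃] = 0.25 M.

0.006175 M/s

Step 1: The rate law is rate = k[NO]^1[O₃]^1, overall order = 1+1 = 2
Step 2: Substitute values: rate = 0.095 × (0.26)^1 × (0.25)^1
Step 3: rate = 0.095 × 0.26 × 0.25 = 0.006175 M/s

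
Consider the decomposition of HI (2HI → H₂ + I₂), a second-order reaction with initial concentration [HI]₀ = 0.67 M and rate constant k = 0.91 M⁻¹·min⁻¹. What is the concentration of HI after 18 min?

0.05595 M

Step 1: For a second-order reaction: 1/[HI] = 1/[HI]₀ + kt
Step 2: 1/[HI] = 1/0.67 + 0.91 × 18
Step 3: 1/[HI] = 1.493 + 16.38 = 17.87
Step 4: [HI] = 1/17.87 = 0.05595 M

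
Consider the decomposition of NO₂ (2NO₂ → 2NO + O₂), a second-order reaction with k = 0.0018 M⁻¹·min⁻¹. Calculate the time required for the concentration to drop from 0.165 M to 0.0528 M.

7155 min

Step 1: For second-order: t = (1/[NO₂] - 1/[NO₂]₀)/k
Step 2: t = (1/0.0528 - 1/0.165)/0.0018
Step 3: t = (18.94 - 6.061)/0.0018
Step 4: t = 12.88/0.0018 = 7155 min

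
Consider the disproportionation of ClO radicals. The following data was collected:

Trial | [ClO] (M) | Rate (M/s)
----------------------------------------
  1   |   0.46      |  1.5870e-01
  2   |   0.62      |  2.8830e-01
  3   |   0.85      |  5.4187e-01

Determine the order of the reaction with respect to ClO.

second order (2)

Step 1: Compare trials to find order n where rate₂/rate₁ = ([ClO]₂/[ClO]₁)^n
Step 2: rate₂/rate₁ = 2.8830e-01/1.5870e-01 = 1.817
Step 3: [ClO]₂/[ClO]₁ = 0.62/0.46 = 1.348
Step 4: n = ln(1.817)/ln(1.348) = 2.00 ≈ 2
Step 5: The reaction is second order in ClO.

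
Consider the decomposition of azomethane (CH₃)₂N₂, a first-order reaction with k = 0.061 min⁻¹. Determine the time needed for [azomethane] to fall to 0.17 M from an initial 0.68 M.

22.73 min

Step 1: For first-order: t = ln([azomethane]₀/[azomethane])/k
Step 2: t = ln(0.68/0.17)/0.061
Step 3: t = ln(4)/0.061
Step 4: t = 1.386/0.061 = 22.73 min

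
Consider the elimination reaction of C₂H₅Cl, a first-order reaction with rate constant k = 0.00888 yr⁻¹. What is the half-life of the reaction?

78.06 yr

Step 1: For a first-order reaction, t₁/₂ = ln(2)/k
Step 2: t₁/₂ = ln(2)/0.00888
Step 3: t₁/₂ = 0.6931/0.00888 = 78.06 yr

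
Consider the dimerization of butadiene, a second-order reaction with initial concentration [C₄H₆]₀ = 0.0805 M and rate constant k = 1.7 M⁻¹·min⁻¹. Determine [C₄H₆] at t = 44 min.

0.01146 M

Step 1: For a second-order reaction: 1/[C₄H₆] = 1/[C₄H₆]₀ + kt
Step 2: 1/[C₄H₆] = 1/0.0805 + 1.7 × 44
Step 3: 1/[C₄H₆] = 12.42 + 74.8 = 87.22
Step 4: [C₄H₆] = 1/87.22 = 0.01146 M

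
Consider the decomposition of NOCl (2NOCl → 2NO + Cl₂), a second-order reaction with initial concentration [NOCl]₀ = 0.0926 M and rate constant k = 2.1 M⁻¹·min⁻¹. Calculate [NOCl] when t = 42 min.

0.0101 M

Step 1: For a second-order reaction: 1/[NOCl] = 1/[NOCl]₀ + kt
Step 2: 1/[NOCl] = 1/0.0926 + 2.1 × 42
Step 3: 1/[NOCl] = 10.8 + 88.2 = 99
Step 4: [NOCl] = 1/99 = 0.0101 M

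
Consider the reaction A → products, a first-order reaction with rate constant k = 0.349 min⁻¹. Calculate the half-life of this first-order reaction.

1.986 min

Step 1: For a first-order reaction, t₁/₂ = ln(2)/k
Step 2: t₁/₂ = ln(2)/0.349
Step 3: t₁/₂ = 0.6931/0.349 = 1.986 min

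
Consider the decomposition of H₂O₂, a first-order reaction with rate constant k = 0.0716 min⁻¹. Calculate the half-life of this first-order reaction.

9.681 min

Step 1: For a first-order reaction, t₁/₂ = ln(2)/k
Step 2: t₁/₂ = ln(2)/0.0716
Step 3: t₁/₂ = 0.6931/0.0716 = 9.681 min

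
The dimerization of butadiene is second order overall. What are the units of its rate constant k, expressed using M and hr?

M⁻¹·hr⁻¹

Step 1: For overall order n, rate = k × (concentration)^n.
Step 2: Rate has units M·hr⁻¹; concentration term has units M^2.
Step 3: k = rate / (concentration)^n, so units of k = M^(1-2)·hr⁻¹ = M⁻¹·hr⁻¹.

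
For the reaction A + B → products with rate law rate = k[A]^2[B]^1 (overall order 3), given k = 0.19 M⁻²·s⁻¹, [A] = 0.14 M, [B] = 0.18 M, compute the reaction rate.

0.0006703 M/s

Step 1: The rate law is rate = k[A]^2[B]^1, overall order = 2+1 = 3
Step 2: Substitute values: rate = 0.19 × (0.14)^2 × (0.18)^1
Step 3: rate = 0.19 × 0.0196 × 0.18 = 0.00067032 M/s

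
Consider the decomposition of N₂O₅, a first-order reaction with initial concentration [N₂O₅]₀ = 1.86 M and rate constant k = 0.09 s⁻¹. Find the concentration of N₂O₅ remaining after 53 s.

0.01577 M

Step 1: For a first-order reaction: [N₂O₅] = [N₂O₅]₀ × e^(-kt)
Step 2: [N₂O₅] = 1.86 × e^(-0.09 × 53)
Step 3: [N₂O₅] = 1.86 × e^(-4.77)
Step 4: [N₂O₅] = 1.86 × 0.00848038 = 0.01577 M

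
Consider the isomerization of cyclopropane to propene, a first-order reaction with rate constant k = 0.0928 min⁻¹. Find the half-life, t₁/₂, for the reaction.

7.469 min

Step 1: For a first-order reaction, t₁/₂ = ln(2)/k
Step 2: t₁/₂ = ln(2)/0.0928
Step 3: t₁/₂ = 0.6931/0.0928 = 7.469 min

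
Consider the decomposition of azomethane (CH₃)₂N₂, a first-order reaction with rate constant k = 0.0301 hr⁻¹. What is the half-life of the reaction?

23.03 hr

Step 1: For a first-order reaction, t₁/₂ = ln(2)/k
Step 2: t₁/₂ = ln(2)/0.0301
Step 3: t₁/₂ = 0.6931/0.0301 = 23.03 hr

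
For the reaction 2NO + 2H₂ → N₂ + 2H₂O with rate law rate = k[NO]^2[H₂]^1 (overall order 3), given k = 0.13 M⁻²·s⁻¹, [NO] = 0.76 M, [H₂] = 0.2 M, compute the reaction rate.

0.01502 M/s

Step 1: The rate law is rate = k[NO]^2[H₂]^1, overall order = 2+1 = 3
Step 2: Substitute values: rate = 0.13 × (0.76)^2 × (0.2)^1
Step 3: rate = 0.13 × 0.5776 × 0.2 = 0.0150176 M/s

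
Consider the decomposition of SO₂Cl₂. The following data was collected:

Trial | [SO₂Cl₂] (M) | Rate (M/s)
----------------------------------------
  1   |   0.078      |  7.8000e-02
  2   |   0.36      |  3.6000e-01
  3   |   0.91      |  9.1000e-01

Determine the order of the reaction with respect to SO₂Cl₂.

first order (1)

Step 1: Compare trials to find order n where rate₂/rate₁ = ([SO₂Cl₂]₂/[SO₂Cl₂]₁)^n
Step 2: rate₂/rate₁ = 3.6000e-01/7.8000e-02 = 4.615
Step 3: [SO₂Cl₂]₂/[SO₂Cl₂]₁ = 0.36/0.078 = 4.615
Step 4: n = ln(4.615)/ln(4.615) = 1.00 ≈ 1
Step 5: The reaction is first order in SO₂Cl₂.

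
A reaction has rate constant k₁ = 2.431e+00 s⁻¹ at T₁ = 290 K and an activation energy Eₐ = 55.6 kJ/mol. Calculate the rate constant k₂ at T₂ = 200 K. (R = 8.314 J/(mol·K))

7.569e-05 s⁻¹

Step 1: Use the two-temperature Arrhenius form: ln(k₂/k₁) = -Eₐ/R × (1/T₂ - 1/T₁)
Step 2: Convert Eₐ to J/mol: 55.6 kJ/mol = 55600 J/mol
Step 3: 1/T₂ - 1/T₁ = 1/200 - 1/290 = 1.551724e-03 K⁻¹
Step 4: ln(k₂/k₁) = -55600/8.314 × 1.551724e-03 = -10.37718
Step 5: k₂ = k₁ × exp(-10.37718) = 2.431e+00 × 3.11349e-05 = 7.569e-05 s⁻¹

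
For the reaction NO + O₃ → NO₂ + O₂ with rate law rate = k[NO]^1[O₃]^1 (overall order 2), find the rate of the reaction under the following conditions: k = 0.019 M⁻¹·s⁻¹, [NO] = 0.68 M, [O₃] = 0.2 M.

0.002584 M/s

Step 1: The rate law is rate = k[NO]^1[O₃]^1, overall order = 1+1 = 2
Step 2: Substitute values: rate = 0.019 × (0.68)^1 × (0.2)^1
Step 3: rate = 0.019 × 0.68 × 0.2 = 0.002584 M/s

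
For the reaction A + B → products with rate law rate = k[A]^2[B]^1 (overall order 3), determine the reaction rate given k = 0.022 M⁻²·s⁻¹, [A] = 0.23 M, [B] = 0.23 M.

0.0002677 M/s

Step 1: The rate law is rate = k[A]^2[B]^1, overall order = 2+1 = 3
Step 2: Substitute values: rate = 0.022 × (0.23)^2 × (0.23)^1
Step 3: rate = 0.022 × 0.0529 × 0.23 = 0.000267674 M/s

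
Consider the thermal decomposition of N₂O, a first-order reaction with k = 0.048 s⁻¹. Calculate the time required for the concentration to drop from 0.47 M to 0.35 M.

6.142 s

Step 1: For first-order: t = ln([N₂O]₀/[N₂O])/k
Step 2: t = ln(0.47/0.35)/0.048
Step 3: t = ln(1.343)/0.048
Step 4: t = 0.2948/0.048 = 6.142 s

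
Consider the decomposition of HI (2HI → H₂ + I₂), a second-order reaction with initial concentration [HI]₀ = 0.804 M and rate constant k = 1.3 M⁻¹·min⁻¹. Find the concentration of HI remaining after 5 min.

0.1291 M

Step 1: For a second-order reaction: 1/[HI] = 1/[HI]₀ + kt
Step 2: 1/[HI] = 1/0.804 + 1.3 × 5
Step 3: 1/[HI] = 1.244 + 6.5 = 7.744
Step 4: [HI] = 1/7.744 = 0.1291 M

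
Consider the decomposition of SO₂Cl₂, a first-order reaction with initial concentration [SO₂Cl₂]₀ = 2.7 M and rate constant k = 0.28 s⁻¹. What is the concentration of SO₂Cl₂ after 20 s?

0.009984 M

Step 1: For a first-order reaction: [SO₂Cl₂] = [SO₂Cl₂]₀ × e^(-kt)
Step 2: [SO₂Cl₂] = 2.7 × e^(-0.28 × 20)
Step 3: [SO₂Cl₂] = 2.7 × e^(-5.6)
Step 4: [SO₂Cl₂] = 2.7 × 0.00369786 = 0.009984 M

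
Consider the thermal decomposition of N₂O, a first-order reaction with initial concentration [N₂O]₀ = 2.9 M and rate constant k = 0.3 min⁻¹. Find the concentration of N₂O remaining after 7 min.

0.3551 M

Step 1: For a first-order reaction: [N₂O] = [N₂O]₀ × e^(-kt)
Step 2: [N₂O] = 2.9 × e^(-0.3 × 7)
Step 3: [N₂O] = 2.9 × e^(-2.1)
Step 4: [N₂O] = 2.9 × 0.122456 = 0.3551 M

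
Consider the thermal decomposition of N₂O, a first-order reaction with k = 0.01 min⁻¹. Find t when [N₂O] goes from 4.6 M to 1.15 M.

138.6 min

Step 1: For first-order: t = ln([N₂O]₀/[N₂O])/k
Step 2: t = ln(4.6/1.15)/0.01
Step 3: t = ln(4)/0.01
Step 4: t = 1.386/0.01 = 138.6 min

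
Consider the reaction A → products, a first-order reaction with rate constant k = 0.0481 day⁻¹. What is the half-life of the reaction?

14.41 day

Step 1: For a first-order reaction, t₁/₂ = ln(2)/k
Step 2: t₁/₂ = ln(2)/0.0481
Step 3: t₁/₂ = 0.6931/0.0481 = 14.41 day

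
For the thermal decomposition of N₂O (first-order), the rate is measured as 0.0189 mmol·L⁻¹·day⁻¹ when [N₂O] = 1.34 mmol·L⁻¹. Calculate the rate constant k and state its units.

0.0141 day⁻¹

Step 1: rate = k[N₂O]^1, so k = rate / [N₂O]^1.
Step 2: k = 0.0189 / (1.34)^1 = 0.0189 / 1.34.
Step 3: k = 0.0141 day⁻¹.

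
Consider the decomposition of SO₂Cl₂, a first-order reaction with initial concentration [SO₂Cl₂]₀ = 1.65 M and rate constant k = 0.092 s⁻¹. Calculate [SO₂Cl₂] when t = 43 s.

0.03158 M

Step 1: For a first-order reaction: [SO₂Cl₂] = [SO₂Cl₂]₀ × e^(-kt)
Step 2: [SO₂Cl₂] = 1.65 × e^(-0.092 × 43)
Step 3: [SO₂Cl₂] = 1.65 × e^(-3.956)
Step 4: [SO₂Cl₂] = 1.65 × 0.0191395 = 0.03158 M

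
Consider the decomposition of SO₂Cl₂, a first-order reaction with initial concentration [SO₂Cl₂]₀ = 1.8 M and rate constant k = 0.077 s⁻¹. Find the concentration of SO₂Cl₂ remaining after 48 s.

0.04468 M

Step 1: For a first-order reaction: [SO₂Cl₂] = [SO₂Cl₂]₀ × e^(-kt)
Step 2: [SO₂Cl₂] = 1.8 × e^(-0.077 × 48)
Step 3: [SO₂Cl₂] = 1.8 × e^(-3.696)
Step 4: [SO₂Cl₂] = 1.8 × 0.0248226 = 0.04468 M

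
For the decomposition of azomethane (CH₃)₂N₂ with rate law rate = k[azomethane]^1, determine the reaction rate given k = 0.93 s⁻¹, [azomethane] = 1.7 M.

1.581 M/s

Step 1: Identify the rate law: rate = k[azomethane]^1
Step 2: Substitute values: rate = 0.93 × (1.7)^1
Step 3: Calculate: rate = 0.93 × 1.7 = 1.581 M/s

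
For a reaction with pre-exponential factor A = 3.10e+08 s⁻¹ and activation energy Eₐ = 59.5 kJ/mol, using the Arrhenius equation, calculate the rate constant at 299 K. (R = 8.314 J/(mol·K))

1.25e-02 s⁻¹

Step 1: Use the Arrhenius equation: k = A × exp(-Eₐ/RT)
Step 2: Convert Eₐ to J/mol: 59.5 kJ/mol = 59500 J/mol
Step 3: Calculate the exponent: -Eₐ/(RT) = -59500/(8.314 × 299) = -23.93513
Step 4: k = 3.10e+08 × exp(-23.93513)
Step 5: k = 3.10e+08 × 4.02815e-11 = 1.2487e-02 s⁻¹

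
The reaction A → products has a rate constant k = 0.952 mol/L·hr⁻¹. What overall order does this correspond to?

zeroth order (0)

Step 1: The units of k for an nth-order reaction are (concentration)^(1-n)·(time)⁻¹.
Step 2: Here k has units mol/L·hr⁻¹, so the concentration exponent is 1.
Step 3: 1 - n = 1 ⇒ n = 0. The reaction is zeroth order.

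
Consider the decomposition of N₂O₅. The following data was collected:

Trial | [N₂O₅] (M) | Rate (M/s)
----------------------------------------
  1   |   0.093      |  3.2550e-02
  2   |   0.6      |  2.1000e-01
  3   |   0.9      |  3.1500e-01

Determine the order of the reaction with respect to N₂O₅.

first order (1)

Step 1: Compare trials to find order n where rate₂/rate₁ = ([N₂O₅]₂/[N₂O₅]₁)^n
Step 2: rate₂/rate₁ = 2.1000e-01/3.2550e-02 = 6.452
Step 3: [N₂O₅]₂/[N₂O₅]₁ = 0.6/0.093 = 6.452
Step 4: n = ln(6.452)/ln(6.452) = 1.00 ≈ 1
Step 5: The reaction is first order in N₂O₅.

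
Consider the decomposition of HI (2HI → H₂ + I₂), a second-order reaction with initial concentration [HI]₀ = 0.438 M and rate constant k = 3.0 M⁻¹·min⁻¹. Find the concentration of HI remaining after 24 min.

0.01346 M

Step 1: For a second-order reaction: 1/[HI] = 1/[HI]₀ + kt
Step 2: 1/[HI] = 1/0.438 + 3.0 × 24
Step 3: 1/[HI] = 2.283 + 72 = 74.28
Step 4: [HI] = 1/74.28 = 0.01346 M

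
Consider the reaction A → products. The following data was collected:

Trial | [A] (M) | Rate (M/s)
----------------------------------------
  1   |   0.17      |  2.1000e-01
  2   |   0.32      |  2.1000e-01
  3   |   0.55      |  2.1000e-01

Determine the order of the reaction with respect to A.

zeroth order (0)

Step 1: Compare trials - when concentration changes, rate stays constant.
Step 2: rate₂/rate₁ = 2.1000e-01/2.1000e-01 = 1
Step 3: [A]₂/[A]₁ = 0.32/0.17 = 1.882
Step 4: Since rate ratio ≈ (conc ratio)^0, the reaction is zeroth order.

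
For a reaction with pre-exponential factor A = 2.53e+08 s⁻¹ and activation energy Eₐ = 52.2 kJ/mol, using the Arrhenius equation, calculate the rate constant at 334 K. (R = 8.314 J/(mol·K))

1.73e+00 s⁻¹

Step 1: Use the Arrhenius equation: k = A × exp(-Eₐ/RT)
Step 2: Convert Eₐ to J/mol: 52.2 kJ/mol = 52200 J/mol
Step 3: Calculate the exponent: -Eₐ/(RT) = -52200/(8.314 × 334) = -18.79810
Step 4: k = 2.53e+08 × exp(-18.79810)
Step 5: k = 2.53e+08 × 6.85629e-09 = 1.7346e+00 s⁻¹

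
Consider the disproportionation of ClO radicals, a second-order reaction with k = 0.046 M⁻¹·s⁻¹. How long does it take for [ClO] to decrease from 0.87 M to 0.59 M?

11.86 s

Step 1: For second-order: t = (1/[ClO] - 1/[ClO]₀)/k
Step 2: t = (1/0.59 - 1/0.87)/0.046
Step 3: t = (1.695 - 1.149)/0.046
Step 4: t = 0.5455/0.046 = 11.86 s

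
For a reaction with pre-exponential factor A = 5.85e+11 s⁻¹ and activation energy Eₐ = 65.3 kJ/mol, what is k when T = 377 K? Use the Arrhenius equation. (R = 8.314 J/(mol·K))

5.24e+02 s⁻¹

Step 1: Use the Arrhenius equation: k = A × exp(-Eₐ/RT)
Step 2: Convert Eₐ to J/mol: 65.3 kJ/mol = 65300 J/mol
Step 3: Calculate the exponent: -Eₐ/(RT) = -65300/(8.314 × 377) = -20.83348
Step 4: k = 5.85e+11 × exp(-20.83348)
Step 5: k = 5.85e+11 × 8.95642e-10 = 5.2395e+02 s⁻¹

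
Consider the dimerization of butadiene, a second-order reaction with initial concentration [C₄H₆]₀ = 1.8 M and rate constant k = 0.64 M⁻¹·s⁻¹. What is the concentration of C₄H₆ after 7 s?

0.1986 M

Step 1: For a second-order reaction: 1/[C₄H₆] = 1/[C₄H₆]₀ + kt
Step 2: 1/[C₄H₆] = 1/1.8 + 0.64 × 7
Step 3: 1/[C₄H₆] = 0.5556 + 4.48 = 5.036
Step 4: [C₄H₆] = 1/5.036 = 0.1986 M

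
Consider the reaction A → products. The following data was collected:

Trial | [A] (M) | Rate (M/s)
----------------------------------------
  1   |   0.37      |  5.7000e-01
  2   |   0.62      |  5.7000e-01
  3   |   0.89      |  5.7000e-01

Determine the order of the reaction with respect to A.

zeroth order (0)

Step 1: Compare trials - when concentration changes, rate stays constant.
Step 2: rate₂/rate₁ = 5.7000e-01/5.7000e-01 = 1
Step 3: [A]₂/[A]₁ = 0.62/0.37 = 1.676
Step 4: Since rate ratio ≈ (conc ratio)^0, the reaction is zeroth order.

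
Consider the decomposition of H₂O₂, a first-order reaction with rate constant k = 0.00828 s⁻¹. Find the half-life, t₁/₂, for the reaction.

83.71 s

Step 1: For a first-order reaction, t₁/₂ = ln(2)/k
Step 2: t₁/₂ = ln(2)/0.00828
Step 3: t₁/₂ = 0.6931/0.00828 = 83.71 s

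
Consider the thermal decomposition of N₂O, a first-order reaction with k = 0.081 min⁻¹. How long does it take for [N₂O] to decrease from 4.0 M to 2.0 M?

8.557 min

Step 1: For first-order: t = ln([N₂O]₀/[N₂O])/k
Step 2: t = ln(4.0/2.0)/0.081
Step 3: t = ln(2)/0.081
Step 4: t = 0.6931/0.081 = 8.557 min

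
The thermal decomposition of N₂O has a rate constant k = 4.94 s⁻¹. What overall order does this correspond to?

first order (1)

Step 1: The units of k for an nth-order reaction are (concentration)^(1-n)·(time)⁻¹.
Step 2: Here k has units s⁻¹, so the concentration exponent is 0.
Step 3: 1 - n = 0 ⇒ n = 1. The reaction is first order.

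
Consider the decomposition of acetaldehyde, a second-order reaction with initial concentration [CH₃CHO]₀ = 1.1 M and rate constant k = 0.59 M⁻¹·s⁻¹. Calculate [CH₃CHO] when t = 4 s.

0.3059 M

Step 1: For a second-order reaction: 1/[CH₃CHO] = 1/[CH₃CHO]₀ + kt
Step 2: 1/[CH₃CHO] = 1/1.1 + 0.59 × 4
Step 3: 1/[CH₃CHO] = 0.9091 + 2.36 = 3.269
Step 4: [CH₃CHO] = 1/3.269 = 0.3059 M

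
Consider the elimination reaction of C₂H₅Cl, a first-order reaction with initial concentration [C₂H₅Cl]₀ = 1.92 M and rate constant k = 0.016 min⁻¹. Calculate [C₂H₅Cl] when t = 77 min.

0.5601 M

Step 1: For a first-order reaction: [C₂H₅Cl] = [C₂H₅Cl]₀ × e^(-kt)
Step 2: [C₂H₅Cl] = 1.92 × e^(-0.016 × 77)
Step 3: [C₂H₅Cl] = 1.92 × e^(-1.232)
Step 4: [C₂H₅Cl] = 1.92 × 0.291709 = 0.5601 M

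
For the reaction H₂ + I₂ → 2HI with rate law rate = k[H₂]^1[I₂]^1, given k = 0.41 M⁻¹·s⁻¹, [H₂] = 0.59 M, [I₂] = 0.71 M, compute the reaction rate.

0.1717 M/s

Step 1: The rate law is rate = k[H₂]^1[I₂]^1
Step 2: Substitute: rate = 0.41 × (0.59)^1 × (0.71)^1
Step 3: rate = 0.41 × 0.59 × 0.71 = 0.171749 M/s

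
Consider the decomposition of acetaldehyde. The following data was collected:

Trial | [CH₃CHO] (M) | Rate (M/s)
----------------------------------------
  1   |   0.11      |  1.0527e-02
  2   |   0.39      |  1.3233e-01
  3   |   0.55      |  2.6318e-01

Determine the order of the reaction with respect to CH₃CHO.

second order (2)

Step 1: Compare trials to find order n where rate₂/rate₁ = ([CH₃CHO]₂/[CH₃CHO]₁)^n
Step 2: rate₂/rate₁ = 1.3233e-01/1.0527e-02 = 12.57
Step 3: [CH₃CHO]₂/[CH₃CHO]₁ = 0.39/0.11 = 3.545
Step 4: n = ln(12.57)/ln(3.545) = 2.00 ≈ 2
Step 5: The reaction is second order in CH₃CHO.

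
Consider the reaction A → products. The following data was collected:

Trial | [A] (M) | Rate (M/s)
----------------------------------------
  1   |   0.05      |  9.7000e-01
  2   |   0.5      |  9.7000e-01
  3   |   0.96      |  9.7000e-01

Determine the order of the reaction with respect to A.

zeroth order (0)

Step 1: Compare trials - when concentration changes, rate stays constant.
Step 2: rate₂/rate₁ = 9.7000e-01/9.7000e-01 = 1
Step 3: [A]₂/[A]₁ = 0.5/0.05 = 10
Step 4: Since rate ratio ≈ (conc ratio)^0, the reaction is zeroth order.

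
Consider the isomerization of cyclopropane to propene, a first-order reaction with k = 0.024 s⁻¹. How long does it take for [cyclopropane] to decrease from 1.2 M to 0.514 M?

35.33 s

Step 1: For first-order: t = ln([cyclopropane]₀/[cyclopropane])/k
Step 2: t = ln(1.2/0.514)/0.024
Step 3: t = ln(2.335)/0.024
Step 4: t = 0.8479/0.024 = 35.33 s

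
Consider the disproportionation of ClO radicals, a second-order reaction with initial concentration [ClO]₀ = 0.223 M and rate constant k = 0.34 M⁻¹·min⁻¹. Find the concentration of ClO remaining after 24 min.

0.07909 M

Step 1: For a second-order reaction: 1/[ClO] = 1/[ClO]₀ + kt
Step 2: 1/[ClO] = 1/0.223 + 0.34 × 24
Step 3: 1/[ClO] = 4.484 + 8.16 = 12.64
Step 4: [ClO] = 1/12.64 = 0.07909 M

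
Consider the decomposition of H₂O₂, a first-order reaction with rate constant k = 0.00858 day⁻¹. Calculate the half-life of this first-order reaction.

80.79 day

Step 1: For a first-order reaction, t₁/₂ = ln(2)/k
Step 2: t₁/₂ = ln(2)/0.00858
Step 3: t₁/₂ = 0.6931/0.00858 = 80.79 day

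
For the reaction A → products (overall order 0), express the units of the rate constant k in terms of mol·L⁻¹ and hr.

mol·L⁻¹·hr⁻¹

Step 1: For overall order n, rate = k × (concentration)^n.
Step 2: Rate has units mol·L⁻¹·hr⁻¹; concentration term has units (mol·L⁻¹)^0.
Step 3: k = rate / (concentration)^n, so units of k = (mol·L⁻¹)^(1-0)·hr⁻¹ = mol·L⁻¹·hr⁻¹.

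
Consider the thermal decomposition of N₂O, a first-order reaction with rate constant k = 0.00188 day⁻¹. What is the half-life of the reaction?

368.7 day

Step 1: For a first-order reaction, t₁/₂ = ln(2)/k
Step 2: t₁/₂ = ln(2)/0.00188
Step 3: t₁/₂ = 0.6931/0.00188 = 368.7 day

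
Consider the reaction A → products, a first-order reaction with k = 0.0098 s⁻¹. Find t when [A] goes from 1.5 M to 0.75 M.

70.73 s

Step 1: For first-order: t = ln([A]₀/[A])/k
Step 2: t = ln(1.5/0.75)/0.0098
Step 3: t = ln(2)/0.0098
Step 4: t = 0.6931/0.0098 = 70.73 s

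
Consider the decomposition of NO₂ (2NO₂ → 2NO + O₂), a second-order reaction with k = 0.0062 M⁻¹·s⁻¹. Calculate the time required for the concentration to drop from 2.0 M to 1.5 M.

26.88 s

Step 1: For second-order: t = (1/[NO₂] - 1/[NO₂]₀)/k
Step 2: t = (1/1.5 - 1/2.0)/0.0062
Step 3: t = (0.6667 - 0.5)/0.0062
Step 4: t = 0.1667/0.0062 = 26.88 s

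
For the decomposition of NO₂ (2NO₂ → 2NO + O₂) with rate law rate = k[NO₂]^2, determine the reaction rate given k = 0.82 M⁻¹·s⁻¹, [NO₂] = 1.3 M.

1.386 M/s

Step 1: Identify the rate law: rate = k[NO₂]^2
Step 2: Substitute values: rate = 0.82 × (1.3)^2
Step 3: Calculate: rate = 0.82 × 1.69 = 1.3858 M/s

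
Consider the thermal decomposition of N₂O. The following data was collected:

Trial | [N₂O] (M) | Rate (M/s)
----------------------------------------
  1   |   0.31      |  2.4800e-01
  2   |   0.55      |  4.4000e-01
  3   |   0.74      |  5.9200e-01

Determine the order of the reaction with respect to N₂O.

first order (1)

Step 1: Compare trials to find order n where rate₂/rate₁ = ([N₂O]₂/[N₂O]₁)^n
Step 2: rate₂/rate₁ = 4.4000e-01/2.4800e-01 = 1.774
Step 3: [N₂O]₂/[N₂O]₁ = 0.55/0.31 = 1.774
Step 4: n = ln(1.774)/ln(1.774) = 1.00 ≈ 1
Step 5: The reaction is first order in N₂O.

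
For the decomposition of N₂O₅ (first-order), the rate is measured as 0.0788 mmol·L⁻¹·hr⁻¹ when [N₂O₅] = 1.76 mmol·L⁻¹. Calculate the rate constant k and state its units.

0.04477 hr⁻¹

Step 1: rate = k[N₂O₅]^1, so k = rate / [N₂O₅]^1.
Step 2: k = 0.0788 / (1.76)^1 = 0.0788 / 1.76.
Step 3: k = 0.04477 hr⁻¹.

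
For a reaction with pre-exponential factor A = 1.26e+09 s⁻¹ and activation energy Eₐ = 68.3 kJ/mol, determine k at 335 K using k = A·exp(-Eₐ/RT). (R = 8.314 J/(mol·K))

2.82e-02 s⁻¹

Step 1: Use the Arrhenius equation: k = A × exp(-Eₐ/RT)
Step 2: Convert Eₐ to J/mol: 68.3 kJ/mol = 68300 J/mol
Step 3: Calculate the exponent: -Eₐ/(RT) = -68300/(8.314 × 335) = -24.52256
Step 4: k = 1.26e+09 × exp(-24.52256)
Step 5: k = 1.26e+09 × 2.23866e-11 = 2.8207e-02 s⁻¹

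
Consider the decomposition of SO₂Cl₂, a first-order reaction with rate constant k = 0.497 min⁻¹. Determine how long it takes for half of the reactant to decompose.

1.395 min

Step 1: For a first-order reaction, t₁/₂ = ln(2)/k
Step 2: t₁/₂ = ln(2)/0.497
Step 3: t₁/₂ = 0.6931/0.497 = 1.395 min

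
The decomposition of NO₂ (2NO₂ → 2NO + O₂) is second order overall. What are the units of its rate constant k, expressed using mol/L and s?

(mol/L)⁻¹·s⁻¹

Step 1: For overall order n, rate = k × (concentration)^n.
Step 2: Rate has units mol/L·s⁻¹; concentration term has units (mol/L)^2.
Step 3: k = rate / (concentration)^n, so units of k = (mol/L)^(1-2)·s⁻¹ = (mol/L)⁻¹·s⁻¹.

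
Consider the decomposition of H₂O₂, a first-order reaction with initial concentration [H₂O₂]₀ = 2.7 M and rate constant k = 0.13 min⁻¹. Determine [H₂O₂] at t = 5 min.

1.41 M

Step 1: For a first-order reaction: [H₂O₂] = [H₂O₂]₀ × e^(-kt)
Step 2: [H₂O₂] = 2.7 × e^(-0.13 × 5)
Step 3: [H₂O₂] = 2.7 × e^(-0.65)
Step 4: [H₂O₂] = 2.7 × 0.522046 = 1.41 M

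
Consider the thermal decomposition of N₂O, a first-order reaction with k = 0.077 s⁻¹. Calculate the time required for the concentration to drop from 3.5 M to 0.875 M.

18 s

Step 1: For first-order: t = ln([N₂O]₀/[N₂O])/k
Step 2: t = ln(3.5/0.875)/0.077
Step 3: t = ln(4)/0.077
Step 4: t = 1.386/0.077 = 18 s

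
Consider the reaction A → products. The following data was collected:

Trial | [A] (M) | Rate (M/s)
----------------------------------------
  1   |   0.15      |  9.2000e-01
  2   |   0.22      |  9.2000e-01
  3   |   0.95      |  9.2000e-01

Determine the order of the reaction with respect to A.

zeroth order (0)

Step 1: Compare trials - when concentration changes, rate stays constant.
Step 2: rate₂/rate₁ = 9.2000e-01/9.2000e-01 = 1
Step 3: [A]₂/[A]₁ = 0.22/0.15 = 1.467
Step 4: Since rate ratio ≈ (conc ratio)^0, the reaction is zeroth order.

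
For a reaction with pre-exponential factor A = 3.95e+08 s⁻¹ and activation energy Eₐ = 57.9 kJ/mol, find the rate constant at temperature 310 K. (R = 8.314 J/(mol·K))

6.92e-02 s⁻¹

Step 1: Use the Arrhenius equation: k = A × exp(-Eₐ/RT)
Step 2: Convert Eₐ to J/mol: 57.9 kJ/mol = 57900 J/mol
Step 3: Calculate the exponent: -Eₐ/(RT) = -57900/(8.314 × 310) = -22.46502
Step 4: k = 3.95e+08 × exp(-22.46502)
Step 5: k = 3.95e+08 × 1.75213e-10 = 6.9209e-02 s⁻¹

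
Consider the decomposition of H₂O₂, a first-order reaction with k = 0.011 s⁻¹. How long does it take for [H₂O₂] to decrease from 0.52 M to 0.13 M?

126 s

Step 1: For first-order: t = ln([H₂O₂]₀/[H₂O₂])/k
Step 2: t = ln(0.52/0.13)/0.011
Step 3: t = ln(4)/0.011
Step 4: t = 1.386/0.011 = 126 s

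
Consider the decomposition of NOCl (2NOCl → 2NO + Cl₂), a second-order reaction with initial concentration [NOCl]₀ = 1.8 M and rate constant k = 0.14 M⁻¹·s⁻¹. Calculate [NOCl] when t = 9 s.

0.5508 M

Step 1: For a second-order reaction: 1/[NOCl] = 1/[NOCl]₀ + kt
Step 2: 1/[NOCl] = 1/1.8 + 0.14 × 9
Step 3: 1/[NOCl] = 0.5556 + 1.26 = 1.816
Step 4: [NOCl] = 1/1.816 = 0.5508 M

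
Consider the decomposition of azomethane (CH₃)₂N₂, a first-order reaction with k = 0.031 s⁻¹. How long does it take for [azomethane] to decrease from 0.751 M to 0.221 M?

39.46 s

Step 1: For first-order: t = ln([azomethane]₀/[azomethane])/k
Step 2: t = ln(0.751/0.221)/0.031
Step 3: t = ln(3.398)/0.031
Step 4: t = 1.223/0.031 = 39.46 s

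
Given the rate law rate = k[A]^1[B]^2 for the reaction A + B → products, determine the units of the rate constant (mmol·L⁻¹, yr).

(mmol·L⁻¹)⁻²·yr⁻¹

Step 1: Overall order = 1 + 2 = 3.
Step 2: rate has units mmol·L⁻¹·yr⁻¹; [A]^1[B]^2 has units (mmol·L⁻¹)^3.
Step 3: k = rate/([A]^1[B]^2), so units of k = (mmol·L⁻¹)^(1-3)·yr⁻¹ = (mmol·L⁻¹)⁻²·yr⁻¹.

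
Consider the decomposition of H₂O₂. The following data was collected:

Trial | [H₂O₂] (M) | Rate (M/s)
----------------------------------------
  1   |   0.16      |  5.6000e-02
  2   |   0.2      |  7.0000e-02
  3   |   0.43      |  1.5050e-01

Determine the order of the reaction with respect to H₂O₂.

first order (1)

Step 1: Compare trials to find order n where rate₂/rate₁ = ([H₂O₂]₂/[H₂O₂]₁)^n
Step 2: rate₂/rate₁ = 7.0000e-02/5.6000e-02 = 1.25
Step 3: [H₂O₂]₂/[H₂O₂]₁ = 0.2/0.16 = 1.25
Step 4: n = ln(1.25)/ln(1.25) = 1.00 ≈ 1
Step 5: The reaction is first order in H₂O₂.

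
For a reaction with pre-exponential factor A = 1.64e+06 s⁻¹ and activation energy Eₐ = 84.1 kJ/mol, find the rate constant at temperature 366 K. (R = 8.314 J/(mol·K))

1.63e-06 s⁻¹

Step 1: Use the Arrhenius equation: k = A × exp(-Eₐ/RT)
Step 2: Convert Eₐ to J/mol: 84.1 kJ/mol = 84100 J/mol
Step 3: Calculate the exponent: -Eₐ/(RT) = -84100/(8.314 × 366) = -27.63789
Step 4: k = 1.64e+06 × exp(-27.63789)
Step 5: k = 1.64e+06 × 9.93155e-13 = 1.6288e-06 s⁻¹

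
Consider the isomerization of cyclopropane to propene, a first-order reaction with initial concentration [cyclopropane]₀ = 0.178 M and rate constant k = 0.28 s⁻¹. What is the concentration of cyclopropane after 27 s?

9.272e-05 M

Step 1: For a first-order reaction: [cyclopropane] = [cyclopropane]₀ × e^(-kt)
Step 2: [cyclopropane] = 0.178 × e^(-0.28 × 27)
Step 3: [cyclopropane] = 0.178 × e^(-7.56)
Step 4: [cyclopropane] = 0.178 × 0.000520875 = 9.272e-05 M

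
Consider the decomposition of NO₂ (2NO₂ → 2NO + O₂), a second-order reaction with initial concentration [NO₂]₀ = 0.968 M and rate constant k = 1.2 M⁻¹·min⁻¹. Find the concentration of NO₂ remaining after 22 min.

0.03645 M

Step 1: For a second-order reaction: 1/[NO₂] = 1/[NO₂]₀ + kt
Step 2: 1/[NO₂] = 1/0.968 + 1.2 × 22
Step 3: 1/[NO₂] = 1.033 + 26.4 = 27.43
Step 4: [NO₂] = 1/27.43 = 0.03645 M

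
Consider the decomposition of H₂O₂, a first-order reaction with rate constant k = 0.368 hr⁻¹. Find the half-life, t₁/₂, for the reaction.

1.884 hr

Step 1: For a first-order reaction, t₁/₂ = ln(2)/k
Step 2: t₁/₂ = ln(2)/0.368
Step 3: t₁/₂ = 0.6931/0.368 = 1.884 hr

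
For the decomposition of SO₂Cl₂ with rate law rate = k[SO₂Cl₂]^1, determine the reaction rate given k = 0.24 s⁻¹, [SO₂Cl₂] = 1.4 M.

0.336 M/s

Step 1: Identify the rate law: rate = k[SO₂Cl₂]^1
Step 2: Substitute values: rate = 0.24 × (1.4)^1
Step 3: Calculate: rate = 0.24 × 1.4 = 0.336 M/s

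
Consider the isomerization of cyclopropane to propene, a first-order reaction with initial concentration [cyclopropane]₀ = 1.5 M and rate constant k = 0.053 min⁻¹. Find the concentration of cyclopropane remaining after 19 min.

0.548 M

Step 1: For a first-order reaction: [cyclopropane] = [cyclopropane]₀ × e^(-kt)
Step 2: [cyclopropane] = 1.5 × e^(-0.053 × 19)
Step 3: [cyclopropane] = 1.5 × e^(-1.007)
Step 4: [cyclopropane] = 1.5 × 0.365313 = 0.548 M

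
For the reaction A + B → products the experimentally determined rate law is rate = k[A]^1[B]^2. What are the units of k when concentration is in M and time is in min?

M⁻²·min⁻¹

Step 1: Overall order = 1 + 2 = 3.
Step 2: rate has units M·min⁻¹; [A]^1[B]^2 has units M^3.
Step 3: k = rate/([A]^1[B]^2), so units of k = M^(1-3)·min⁻¹ = M⁻²·min⁻¹.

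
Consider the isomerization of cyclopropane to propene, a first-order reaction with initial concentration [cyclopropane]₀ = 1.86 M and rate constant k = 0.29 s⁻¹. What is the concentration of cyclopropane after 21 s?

0.004214 M

Step 1: For a first-order reaction: [cyclopropane] = [cyclopropane]₀ × e^(-kt)
Step 2: [cyclopropane] = 1.86 × e^(-0.29 × 21)
Step 3: [cyclopropane] = 1.86 × e^(-6.09)
Step 4: [cyclopropane] = 1.86 × 0.00226541 = 0.004214 M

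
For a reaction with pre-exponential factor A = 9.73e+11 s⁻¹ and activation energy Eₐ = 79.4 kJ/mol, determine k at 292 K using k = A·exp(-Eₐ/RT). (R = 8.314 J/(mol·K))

6.08e-03 s⁻¹

Step 1: Use the Arrhenius equation: k = A × exp(-Eₐ/RT)
Step 2: Convert Eₐ to J/mol: 79.4 kJ/mol = 79400 J/mol
Step 3: Calculate the exponent: -Eₐ/(RT) = -79400/(8.314 × 292) = -32.70601
Step 4: k = 9.73e+11 × exp(-32.70601)
Step 5: k = 9.73e+11 × 6.25116e-15 = 6.0824e-03 s⁻¹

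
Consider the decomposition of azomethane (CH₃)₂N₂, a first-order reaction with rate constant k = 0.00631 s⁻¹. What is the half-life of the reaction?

109.8 s

Step 1: For a first-order reaction, t₁/₂ = ln(2)/k
Step 2: t₁/₂ = ln(2)/0.00631
Step 3: t₁/₂ = 0.6931/0.00631 = 109.8 s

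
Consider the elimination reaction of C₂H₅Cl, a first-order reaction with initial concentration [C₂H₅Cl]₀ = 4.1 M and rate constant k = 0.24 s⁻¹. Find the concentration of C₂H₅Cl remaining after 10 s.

0.3719 M

Step 1: For a first-order reaction: [C₂H₅Cl] = [C₂H₅Cl]₀ × e^(-kt)
Step 2: [C₂H₅Cl] = 4.1 × e^(-0.24 × 10)
Step 3: [C₂H₅Cl] = 4.1 × e^(-2.4)
Step 4: [C₂H₅Cl] = 4.1 × 0.090718 = 0.3719 M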